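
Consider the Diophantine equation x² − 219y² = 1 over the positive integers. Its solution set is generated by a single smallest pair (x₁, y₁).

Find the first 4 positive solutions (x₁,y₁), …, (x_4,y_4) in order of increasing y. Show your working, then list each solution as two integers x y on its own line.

74 5
10951 740
1620674 109515
239848801 16207480

√219 = [14; 1,3,1,28, …], period ℓ=4 (even) → k=3
k=0  a_k=14  p_k/q_k = 14/1
k=1  a_k=1  p_k/q_k = 15/1
k=2  a_k=3  p_k/q_k = 59/4
k=3  a_k=1  p_k/q_k = 74/5
fundamental: x₁=74, y₁=5  (since 5476 − 219·25 = 1)
(74+5√219)^2 = 10951 + 740√219
(74+5√219)^3 = 1620674 + 109515√219
(74+5√219)^4 = 239848801 + 16207480√219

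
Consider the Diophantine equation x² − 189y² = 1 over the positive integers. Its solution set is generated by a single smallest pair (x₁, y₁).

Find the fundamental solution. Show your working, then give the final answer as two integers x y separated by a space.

√189 → a₀=13, period (1,2,1,26); ℓ=4 even so k=3
step 0: (13, 1)  from 13·(1,0) + (0,1)
…
step 2: (41, 3)  from 2·(14,1) + (13,1)
step 3: (55, 4)  from 1·(41,3) + (14,1)
→ (55, 4).  Check: 55²=3025, 189·4²=3024, difference 1.

55 4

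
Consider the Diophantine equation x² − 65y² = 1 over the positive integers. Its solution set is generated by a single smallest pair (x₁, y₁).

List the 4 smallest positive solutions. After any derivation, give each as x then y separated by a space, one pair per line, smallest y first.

129 16
33281 4128
8586369 1065008
2215249921 274767936

[8; 16] for √65; ℓ=1 ⇒ convergent index 1
i=0: a=8 ⇒ p=8, q=1
i=1: a=16 ⇒ p=129, q=16
(x₁, y₁) = (129, 16);  129² − 65·16² = 1 ✓
(129+16√65)^2 = 33281 + 4128√65
(129+16√65)^3 = 8586369 + 1065008√65
(129+16√65)^4 = 2215249921 + 274767936√65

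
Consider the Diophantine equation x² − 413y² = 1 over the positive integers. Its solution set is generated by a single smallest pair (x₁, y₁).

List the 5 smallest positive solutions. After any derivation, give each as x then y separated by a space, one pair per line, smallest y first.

113399 5580
25718666401 1265532840
5832942102300599 287020317040740
1322899602891852585601 65095633862940217680
300030984130833440606834999 14763559568560095172347900

d=413: √d = [20; 3,9,1,4,1,9,3,40] (ℓ=8, even), read p_7/q_7
k=0  a_k=20  p_k/q_k = 20/1
…
k=3  a_k=1  p_k/q_k = 630/31
k=4  a_k=4  p_k/q_k = 3089/152
k=5  a_k=1  p_k/q_k = 3719/183
k=6  a_k=9  p_k/q_k = 36560/1799
k=7  a_k=3  p_k/q_k = 113399/5580
fundamental: x₁=113399, y₁=5580  (since 12859333201 − 413·31136400 = 1)
(113399+5580√413)^2 = 25718666401 + 1265532840√413
(113399+5580√413)^3 = 5832942102300599 + 287020317040740√413
(113399+5580√413)^4 = 1322899602891852585601 + 65095633862940217680√413
(113399+5580√413)^5 = 300030984130833440606834999 + 14763559568560095172347900√413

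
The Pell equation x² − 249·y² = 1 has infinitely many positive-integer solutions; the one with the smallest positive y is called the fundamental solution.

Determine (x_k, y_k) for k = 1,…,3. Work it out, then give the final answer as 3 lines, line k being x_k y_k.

8553815 542076
146335502108449 9273635639880
2503453625935556812055 158649927281879742324

[15; 1,3,1,1,5,…,3,1,30] for √249; ℓ=16 ⇒ convergent index 15
k=0  a_k=15  p_k/q_k = 15/1
…
k=2  a_k=3  p_k/q_k = 63/4
k=3  a_k=1  p_k/q_k = 79/5
k=4  a_k=1  p_k/q_k = 142/9
…
k=6  a_k=1  p_k/q_k = 931/59
…
k=11  a_k=5  p_k/q_k = 866765/54929
…
k=13  a_k=1  p_k/q_k = 1884116/119401
k=14  a_k=3  p_k/q_k = 6669699/422675
k=15  a_k=1  p_k/q_k = 8553815/542076
(x₁, y₁) = (8553815, 542076);  8553815² − 249·542076² = 1 ✓
n=2: (8553815,542076)∘(8553815,542076) = (8553815·8553815+249·542076·542076, 8553815·542076+542076·8553815) = (146335502108449,9273635639880)
n=3: (146335502108449,9273635639880)∘(8553815,542076) = (8553815·146335502108449+249·542076·9273635639880, 8553815·9273635639880+542076·146335502108449) = (2503453625935556812055,158649927281879742324)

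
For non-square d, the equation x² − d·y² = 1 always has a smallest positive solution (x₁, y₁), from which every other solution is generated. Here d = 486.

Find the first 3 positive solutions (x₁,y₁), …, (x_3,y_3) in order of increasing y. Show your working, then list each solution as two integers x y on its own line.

[22; 22,44] for √486; ℓ=2 ⇒ convergent index 1
step 0: (22, 1)  from 22·(1,0) + (0,1)
step 1: (485, 22)  from 22·(22,1) + (1,0)
fundamental: x₁=485, y₁=22  (since 235225 − 486·484 = 1)
(x_2, y_2) = (485·485 + 486·22·22, 485·22 + 22·485) = (470449, 21340)
(x_3, y_3) = (485·470449 + 486·22·21340, 485·21340 + 22·470449) = (456335045, 20699778)

485 22
470449 21340
456335045 20699778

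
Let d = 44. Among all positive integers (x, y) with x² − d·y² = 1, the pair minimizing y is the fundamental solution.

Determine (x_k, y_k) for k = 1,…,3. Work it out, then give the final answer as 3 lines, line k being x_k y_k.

199 30
79201 11940
31521799 4752090

√44 = [6; 1,1,1,2,1,1,1,12, …], period ℓ=8 (even) → k=7
a_0=6:  p_0=6·1+0=6,  q_0=6·0+1=1
a_1=1:  p_1=1·6+1=7,  q_1=1·1+0=1
a_2=1:  p_2=1·7+6=13,  q_2=1·1+1=2
a_3=1:  p_3=1·13+7=20,  q_3=1·2+1=3
…
a_5=1:  p_5=1·53+20=73,  q_5=1·8+3=11
a_6=1:  p_6=1·73+53=126,  q_6=1·11+8=19
a_7=1:  p_7=1·126+73=199,  q_7=1·19+11=30
(x₁, y₁) = (199, 30);  199² − 44·30² = 1 ✓
n=2: (199,30)∘(199,30) = (199·199+44·30·30, 199·30+30·199) = (79201,11940)
n=3: (79201,11940)∘(199,30) = (199·79201+44·30·11940, 199·11940+30·79201) = (31521799,4752090)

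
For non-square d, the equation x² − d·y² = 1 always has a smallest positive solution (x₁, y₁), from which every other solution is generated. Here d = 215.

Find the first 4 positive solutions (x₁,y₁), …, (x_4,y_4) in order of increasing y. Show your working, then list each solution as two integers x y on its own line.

√215 → a₀=14, period (1,1,1,28); ℓ=4 even so k=3
a_0=14:  p_0=14·1+0=14,  q_0=14·0+1=1
…
a_2=1:  p_2=1·15+14=29,  q_2=1·1+1=2
a_3=1:  p_3=1·29+15=44,  q_3=1·2+1=3
fundamental: x₁=44, y₁=3  (since 1936 − 215·9 = 1)
(x_2, y_2) = (44·44 + 215·3·3, 44·3 + 3·44) = (3871, 264)
(x_3, y_3) = (44·3871 + 215·3·264, 44·264 + 3·3871) = (340604, 23229)
(x_4, y_4) = (44·340604 + 215·3·23229, 44·23229 + 3·340604) = (29969281, 2043888)

44 3
3871 264
340604 23229
29969281 2043888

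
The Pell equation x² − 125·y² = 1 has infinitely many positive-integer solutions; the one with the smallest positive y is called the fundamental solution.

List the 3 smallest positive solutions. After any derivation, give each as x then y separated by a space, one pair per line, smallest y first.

[11; 5,1,1,5,22] for √125; ℓ=5 ⇒ convergent index 9
i=0: a=11 ⇒ p=11, q=1
i=1: a=5 ⇒ p=56, q=5
i=2: a=1 ⇒ p=67, q=6
i=3: a=1 ⇒ p=123, q=11
i=4: a=5 ⇒ p=682, q=61
i=5: a=22 ⇒ p=15127, q=1353
i=6: a=5 ⇒ p=76317, q=6826
…
i=8: a=1 ⇒ p=167761, q=15005
i=9: a=5 ⇒ p=930249, q=83204
(x₁, y₁) = (930249, 83204);  930249² − 125·83204² = 1 ✓
(930249+83204√125)^2 = 1730726404001 + 154800875592√125
(930249+83204√125)^3 = 3220013013190122249 + 288006719437081612√125

930249 83204
1730726404001 154800875592
3220013013190122249 288006719437081612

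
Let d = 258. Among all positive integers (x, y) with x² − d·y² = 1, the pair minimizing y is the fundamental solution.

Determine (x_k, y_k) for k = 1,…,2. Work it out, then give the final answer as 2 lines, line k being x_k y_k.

257 16
132097 8224

√258 → a₀=16, period (16,32); ℓ=2 even so k=1
a_0=16:  p_0=16·1+0=16,  q_0=16·0+1=1
a_1=16:  p_1=16·16+1=257,  q_1=16·1+0=16
→ (257, 16).  Check: 257²=66049, 258·16²=66048, difference 1.
(x_2, y_2) = (257·257 + 258·16·16, 257·16 + 16·257) = (132097, 8224)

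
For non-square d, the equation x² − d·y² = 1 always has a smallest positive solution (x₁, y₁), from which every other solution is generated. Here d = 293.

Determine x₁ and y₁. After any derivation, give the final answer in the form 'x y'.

12320649 719780

[17; 8,1,1,8,34] for √293; ℓ=5 ⇒ convergent index 9
step 0: (17, 1)  from 17·(1,0) + (0,1)
step 1: (137, 8)  from 8·(17,1) + (1,0)
…
step 3: (291, 17)  from 1·(154,9) + (137,8)
step 4: (2482, 145)  from 8·(291,17) + (154,9)
step 5: (84679, 4947)  from 34·(2482,145) + (291,17)
…
step 7: (764593, 44668)  from 1·(679914,39721) + (84679,4947)
step 8: (1444507, 84389)  from 1·(764593,44668) + (679914,39721)
step 9: (12320649, 719780)  from 8·(1444507,84389) + (764593,44668)
(x₁, y₁) = (12320649, 719780);  12320649² − 293·719780² = 1 ✓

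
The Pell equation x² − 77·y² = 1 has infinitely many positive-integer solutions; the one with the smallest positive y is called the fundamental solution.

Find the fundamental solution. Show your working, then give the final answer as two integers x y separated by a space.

351 40

[8; 1,3,2,3,1,16] for √77; ℓ=6 ⇒ convergent index 5
step 0: (8, 1)  from 8·(1,0) + (0,1)
step 1: (9, 1)  from 1·(8,1) + (1,0)
step 2: (35, 4)  from 3·(9,1) + (8,1)
step 3: (79, 9)  from 2·(35,4) + (9,1)
step 4: (272, 31)  from 3·(79,9) + (35,4)
step 5: (351, 40)  from 1·(272,31) + (79,9)
(x₁, y₁) = (351, 40);  351² − 77·40² = 1 ✓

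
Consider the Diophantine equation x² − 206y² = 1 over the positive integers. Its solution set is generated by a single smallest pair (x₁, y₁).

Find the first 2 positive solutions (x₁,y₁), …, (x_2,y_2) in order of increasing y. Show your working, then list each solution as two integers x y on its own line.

59535 4148
7088832449 493902360

√206 → a₀=14, period (2,1,5,14,5,1,2,28); ℓ=8 even so k=7
i=0: a=14 ⇒ p=14, q=1
…
i=2: a=1 ⇒ p=43, q=3
…
i=4: a=14 ⇒ p=3459, q=241
i=5: a=5 ⇒ p=17539, q=1222
i=6: a=1 ⇒ p=20998, q=1463
i=7: a=2 ⇒ p=59535, q=4148
fundamental: x₁=59535, y₁=4148  (since 3544416225 − 206·17205904 = 1)
(x_2, y_2) = (59535·59535 + 206·4148·4148, 59535·4148 + 4148·59535) = (7088832449, 493902360)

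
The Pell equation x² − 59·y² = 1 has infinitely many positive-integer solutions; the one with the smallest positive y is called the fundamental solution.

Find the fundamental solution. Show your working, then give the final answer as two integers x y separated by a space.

530 69

[7; 1,2,7,2,1,14] for √59; ℓ=6 ⇒ convergent index 5
k=0  a_k=7  p_k/q_k = 7/1
…
k=2  a_k=2  p_k/q_k = 23/3
k=3  a_k=7  p_k/q_k = 169/22
k=4  a_k=2  p_k/q_k = 361/47
k=5  a_k=1  p_k/q_k = 530/69
fundamental: x₁=530, y₁=69  (since 280900 − 59·4761 = 1)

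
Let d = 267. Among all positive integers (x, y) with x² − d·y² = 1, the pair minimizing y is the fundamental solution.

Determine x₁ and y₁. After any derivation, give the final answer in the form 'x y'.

2402 147

[16; 2,1,15,1,2,32] for √267; ℓ=6 ⇒ convergent index 5
step 0: (16, 1)  from 16·(1,0) + (0,1)
step 1: (33, 2)  from 2·(16,1) + (1,0)
…
step 3: (768, 47)  from 15·(49,3) + (33,2)
step 4: (817, 50)  from 1·(768,47) + (49,3)
step 5: (2402, 147)  from 2·(817,50) + (768,47)
fundamental: x₁=2402, y₁=147  (since 5769604 − 267·21609 = 1)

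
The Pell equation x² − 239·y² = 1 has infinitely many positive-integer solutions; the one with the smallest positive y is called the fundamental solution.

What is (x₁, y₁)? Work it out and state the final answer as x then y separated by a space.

6195120 400729

√239 = [15; 2,5,1,2,4,15,4,2,1,5,2,30, …], period ℓ=12 (even) → k=11
step 0: (15, 1)  from 15·(1,0) + (0,1)
…
step 3: (201, 13)  from 1·(170,11) + (31,2)
step 4: (572, 37)  from 2·(201,13) + (170,11)
step 5: (2489, 161)  from 4·(572,37) + (201,13)
…
step 8: (346141, 22390)  from 2·(154117,9969) + (37907,2452)
…
step 10: (2847431, 184185)  from 5·(500258,32359) + (346141,22390)
step 11: (6195120, 400729)  from 2·(2847431,184185) + (500258,32359)
fundamental: x₁=6195120, y₁=400729  (since 38379511814400 − 239·160583731441 = 1)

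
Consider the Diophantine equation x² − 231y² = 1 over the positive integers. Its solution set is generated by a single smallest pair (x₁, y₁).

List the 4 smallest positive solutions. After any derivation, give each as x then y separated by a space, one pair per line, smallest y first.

d=231: √d = [15; 5,30] (ℓ=2, even), read p_1/q_1
a_0=15:  p_0=15·1+0=15,  q_0=15·0+1=1
a_1=5:  p_1=5·15+1=76,  q_1=5·1+0=5
→ (76, 5).  Check: 76²=5776, 231·5²=5775, difference 1.
(x_2, y_2) = (76·76 + 231·5·5, 76·5 + 5·76) = (11551, 760)
(x_3, y_3) = (76·11551 + 231·5·760, 76·760 + 5·11551) = (1755676, 115515)
(x_4, y_4) = (76·1755676 + 231·5·115515, 76·115515 + 5·1755676) = (266851201, 17557520)

76 5
11551 760
1755676 115515
266851201 17557520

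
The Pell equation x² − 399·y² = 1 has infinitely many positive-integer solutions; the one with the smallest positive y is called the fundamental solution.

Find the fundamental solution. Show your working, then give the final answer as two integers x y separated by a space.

√399 → a₀=19, period (1,38); ℓ=2 even so k=1
k=0  a_k=19  p_k/q_k = 19/1
k=1  a_k=1  p_k/q_k = 20/1
(x₁, y₁) = (20, 1);  20² − 399·1² = 1 ✓

20 1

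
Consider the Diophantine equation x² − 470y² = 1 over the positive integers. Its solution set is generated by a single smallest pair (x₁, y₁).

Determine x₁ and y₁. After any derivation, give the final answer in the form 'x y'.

1691 78

[21; 1,2,8,2,1,42] for √470; ℓ=6 ⇒ convergent index 5
i=0: a=21 ⇒ p=21, q=1
…
i=3: a=8 ⇒ p=542, q=25
i=4: a=2 ⇒ p=1149, q=53
i=5: a=1 ⇒ p=1691, q=78
(x₁, y₁) = (1691, 78);  1691² − 470·78² = 1 ✓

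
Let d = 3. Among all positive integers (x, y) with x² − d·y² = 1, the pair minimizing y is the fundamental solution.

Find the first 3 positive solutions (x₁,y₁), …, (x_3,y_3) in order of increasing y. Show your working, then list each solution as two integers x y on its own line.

2 1
7 4
26 15

d=3: √d = [1; 1,2] (ℓ=2, even), read p_1/q_1
i=0: a=1 ⇒ p=1, q=1
i=1: a=1 ⇒ p=2, q=1
fundamental: x₁=2, y₁=1  (since 4 − 3·1 = 1)
k=2:  x_2 = 2·2+3·1·1 = 7,  y_2 = 2·1+1·2 = 4
k=3:  x_3 = 2·7+3·1·4 = 26,  y_3 = 2·4+1·7 = 15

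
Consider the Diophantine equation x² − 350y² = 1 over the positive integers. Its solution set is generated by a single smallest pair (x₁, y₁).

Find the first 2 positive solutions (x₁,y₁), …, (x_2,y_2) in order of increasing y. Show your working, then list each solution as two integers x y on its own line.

449 24
403201 21552

√350 → a₀=18, period (1,2,2,2,1,36); ℓ=6 even so k=5
k=0  a_k=18  p_k/q_k = 18/1
k=1  a_k=1  p_k/q_k = 19/1
k=2  a_k=2  p_k/q_k = 56/3
k=3  a_k=2  p_k/q_k = 131/7
k=4  a_k=2  p_k/q_k = 318/17
k=5  a_k=1  p_k/q_k = 449/24
→ (449, 24).  Check: 449²=201601, 350·24²=201600, difference 1.
(x_2, y_2) = (449·449 + 350·24·24, 449·24 + 24·449) = (403201, 21552)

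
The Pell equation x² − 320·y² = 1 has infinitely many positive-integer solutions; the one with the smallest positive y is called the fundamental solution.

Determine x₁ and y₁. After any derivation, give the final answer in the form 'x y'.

161 9

d=320: √d = [17; 1,7,1,34] (ℓ=4, even), read p_3/q_3
k=0  a_k=17  p_k/q_k = 17/1
k=1  a_k=1  p_k/q_k = 18/1
k=2  a_k=7  p_k/q_k = 143/8
k=3  a_k=1  p_k/q_k = 161/9
(x₁, y₁) = (161, 9);  161² − 320·9² = 1 ✓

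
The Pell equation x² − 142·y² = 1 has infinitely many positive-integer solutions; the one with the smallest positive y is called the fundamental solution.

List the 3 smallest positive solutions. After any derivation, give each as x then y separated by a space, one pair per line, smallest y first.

143 12
40897 3432
11696399 981540

[11; 1,10,1,22] for √142; ℓ=4 ⇒ convergent index 3
i=0: a=11 ⇒ p=11, q=1
…
i=2: a=10 ⇒ p=131, q=11
i=3: a=1 ⇒ p=143, q=12
fundamental: x₁=143, y₁=12  (since 20449 − 142·144 = 1)
k=2:  x_2 = 143·143+142·12·12 = 40897,  y_2 = 143·12+12·143 = 3432
k=3:  x_3 = 143·40897+142·12·3432 = 11696399,  y_3 = 143·3432+12·40897 = 981540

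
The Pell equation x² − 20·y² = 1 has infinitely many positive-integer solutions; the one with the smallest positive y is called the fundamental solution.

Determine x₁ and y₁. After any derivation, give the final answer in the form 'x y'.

9 2

√20 → a₀=4, period (2,8); ℓ=2 even so k=1
i=0: a=4 ⇒ p=4, q=1
i=1: a=2 ⇒ p=9, q=2
(x₁, y₁) = (9, 2);  9² − 20·2² = 1 ✓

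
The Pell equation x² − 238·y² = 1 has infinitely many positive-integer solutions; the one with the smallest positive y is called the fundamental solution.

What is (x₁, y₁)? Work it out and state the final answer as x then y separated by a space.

d=238: √d = [15; 2,2,1,14,1,2,2,30] (ℓ=8, even), read p_7/q_7
i=0: a=15 ⇒ p=15, q=1
…
i=2: a=2 ⇒ p=77, q=5
i=3: a=1 ⇒ p=108, q=7
…
i=5: a=1 ⇒ p=1697, q=110
i=6: a=2 ⇒ p=4983, q=323
i=7: a=2 ⇒ p=11663, q=756
(x₁, y₁) = (11663, 756);  11663² − 238·756² = 1 ✓

11663 756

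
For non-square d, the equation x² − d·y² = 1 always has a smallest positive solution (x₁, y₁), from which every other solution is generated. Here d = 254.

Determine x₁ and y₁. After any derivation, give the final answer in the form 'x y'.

√254 = [15; 1,14,1,30, …], period ℓ=4 (even) → k=3
k=0  a_k=15  p_k/q_k = 15/1
k=1  a_k=1  p_k/q_k = 16/1
k=2  a_k=14  p_k/q_k = 239/15
k=3  a_k=1  p_k/q_k = 255/16
(x₁, y₁) = (255, 16);  255² − 254·16² = 1 ✓

255 16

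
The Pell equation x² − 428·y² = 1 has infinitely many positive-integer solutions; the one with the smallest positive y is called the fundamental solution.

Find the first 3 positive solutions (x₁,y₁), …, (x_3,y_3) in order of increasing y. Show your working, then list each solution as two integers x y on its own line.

1850887 89466
6851565373537 331182912684
25362946559057703751 1225964295417811950

[20; 1,2,4,1,5,10,5,1,4,2,1,40] for √428; ℓ=12 ⇒ convergent index 11
k=0  a_k=20  p_k/q_k = 20/1
…
k=5  a_k=5  p_k/q_k = 1924/93
…
k=10  a_k=2  p_k/q_k = 1273708/61567
k=11  a_k=1  p_k/q_k = 1850887/89466
(x₁, y₁) = (1850887, 89466);  1850887² − 428·89466² = 1 ✓
(x_2, y_2) = (1850887·1850887 + 428·89466·89466, 1850887·89466 + 89466·1850887) = (6851565373537, 331182912684)
(x_3, y_3) = (1850887·6851565373537 + 428·89466·331182912684, 1850887·331182912684 + 89466·6851565373537) = (25362946559057703751, 1225964295417811950)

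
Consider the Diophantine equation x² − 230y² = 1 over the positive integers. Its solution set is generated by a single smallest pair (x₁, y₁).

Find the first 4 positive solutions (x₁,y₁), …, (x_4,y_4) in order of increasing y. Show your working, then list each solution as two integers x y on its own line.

d=230: √d = [15; 6,30] (ℓ=2, even), read p_1/q_1
k=0  a_k=15  p_k/q_k = 15/1
k=1  a_k=6  p_k/q_k = 91/6
fundamental: x₁=91, y₁=6  (since 8281 − 230·36 = 1)
(91+6√230)^2 = 16561 + 1092√230
(91+6√230)^3 = 3014011 + 198738√230
(91+6√230)^4 = 548533441 + 36169224√230

91 6
16561 1092
3014011 198738
548533441 36169224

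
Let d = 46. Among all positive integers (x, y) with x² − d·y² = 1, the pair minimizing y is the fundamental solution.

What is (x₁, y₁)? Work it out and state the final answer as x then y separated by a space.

√46 = [6; 1,3,1,1,2,6,2,1,1,3,1,12, …], period ℓ=12 (even) → k=11
k=0  a_k=6  p_k/q_k = 6/1
…
k=3  a_k=1  p_k/q_k = 34/5
…
k=5  a_k=2  p_k/q_k = 156/23
k=6  a_k=6  p_k/q_k = 997/147
…
k=8  a_k=1  p_k/q_k = 3147/464
k=9  a_k=1  p_k/q_k = 5297/781
k=10  a_k=3  p_k/q_k = 19038/2807
k=11  a_k=1  p_k/q_k = 24335/3588
(x₁, y₁) = (24335, 3588);  24335² − 46·3588² = 1 ✓

24335 3588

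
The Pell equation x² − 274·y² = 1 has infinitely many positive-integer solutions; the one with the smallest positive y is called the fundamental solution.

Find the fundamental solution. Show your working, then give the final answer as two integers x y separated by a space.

3959299 239190

d=274: √d = [16; 1,1,4,4,1,1,32] (ℓ=7, odd), read p_13/q_13
step 0: (16, 1)  from 16·(1,0) + (0,1)
step 1: (17, 1)  from 1·(16,1) + (1,0)
…
step 5: (778, 47)  from 1·(629,38) + (149,9)
…
step 8: (47209, 2852)  from 1·(45802,2767) + (1407,85)
step 9: (93011, 5619)  from 1·(47209,2852) + (45802,2767)
…
step 12: (2189276, 132259)  from 1·(1770023,106931) + (419253,25328)
step 13: (3959299, 239190)  from 1·(2189276,132259) + (1770023,106931)
fundamental: x₁=3959299, y₁=239190  (since 15676048571401 − 274·57211856100 = 1)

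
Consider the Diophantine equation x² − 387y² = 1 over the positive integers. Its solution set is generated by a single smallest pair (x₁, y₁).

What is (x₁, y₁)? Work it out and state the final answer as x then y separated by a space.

[19; 1,2,19,2,1,38] for √387; ℓ=6 ⇒ convergent index 5
step 0: (19, 1)  from 19·(1,0) + (0,1)
…
step 3: (1141, 58)  from 19·(59,3) + (20,1)
step 4: (2341, 119)  from 2·(1141,58) + (59,3)
step 5: (3482, 177)  from 1·(2341,119) + (1141,58)
(x₁, y₁) = (3482, 177);  3482² − 387·177² = 1 ✓

3482 177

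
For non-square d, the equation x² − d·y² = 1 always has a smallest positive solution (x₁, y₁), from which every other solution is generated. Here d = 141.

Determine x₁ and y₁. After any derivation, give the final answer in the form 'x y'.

[11; 1,6,1,22] for √141; ℓ=4 ⇒ convergent index 3
k=0  a_k=11  p_k/q_k = 11/1
…
k=2  a_k=6  p_k/q_k = 83/7
k=3  a_k=1  p_k/q_k = 95/8
(x₁, y₁) = (95, 8);  95² − 141·8² = 1 ✓

95 8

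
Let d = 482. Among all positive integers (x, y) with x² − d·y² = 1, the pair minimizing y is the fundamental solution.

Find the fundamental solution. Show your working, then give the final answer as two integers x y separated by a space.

d=482: √d = [21; 1,20,1,42] (ℓ=4, even), read p_3/q_3
step 0: (21, 1)  from 21·(1,0) + (0,1)
step 1: (22, 1)  from 1·(21,1) + (1,0)
step 2: (461, 21)  from 20·(22,1) + (21,1)
step 3: (483, 22)  from 1·(461,21) + (22,1)
→ (483, 22).  Check: 483²=233289, 482·22²=233288, difference 1.

483 22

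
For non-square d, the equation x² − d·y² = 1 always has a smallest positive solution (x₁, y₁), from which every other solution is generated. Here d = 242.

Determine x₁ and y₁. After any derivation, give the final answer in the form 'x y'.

19601 1260

√242 → a₀=15, period (1,1,3,1,14,1,3,1,1,30); ℓ=10 even so k=9
step 0: (15, 1)  from 15·(1,0) + (0,1)
step 1: (16, 1)  from 1·(15,1) + (1,0)
step 2: (31, 2)  from 1·(16,1) + (15,1)
step 3: (109, 7)  from 3·(31,2) + (16,1)
step 4: (140, 9)  from 1·(109,7) + (31,2)
step 5: (2069, 133)  from 14·(140,9) + (109,7)
step 6: (2209, 142)  from 1·(2069,133) + (140,9)
step 7: (8696, 559)  from 3·(2209,142) + (2069,133)
step 8: (10905, 701)  from 1·(8696,559) + (2209,142)
step 9: (19601, 1260)  from 1·(10905,701) + (8696,559)
(x₁, y₁) = (19601, 1260);  19601² − 242·1260² = 1 ✓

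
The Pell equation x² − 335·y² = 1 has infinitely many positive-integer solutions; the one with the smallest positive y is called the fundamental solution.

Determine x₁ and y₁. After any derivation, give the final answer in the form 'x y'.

√335 = [18; 3,3,3,36, …], period ℓ=4 (even) → k=3
k=0  a_k=18  p_k/q_k = 18/1
k=1  a_k=3  p_k/q_k = 55/3
k=2  a_k=3  p_k/q_k = 183/10
k=3  a_k=3  p_k/q_k = 604/33
→ (604, 33).  Check: 604²=364816, 335·33²=364815, difference 1.

604 33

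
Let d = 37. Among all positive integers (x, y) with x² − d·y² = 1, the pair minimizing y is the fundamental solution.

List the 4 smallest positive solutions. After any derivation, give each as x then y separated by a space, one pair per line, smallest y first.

d=37: √d = [6; 12] (ℓ=1, odd), read p_1/q_1
step 0: (6, 1)  from 6·(1,0) + (0,1)
step 1: (73, 12)  from 12·(6,1) + (1,0)
fundamental: x₁=73, y₁=12  (since 5329 − 37·144 = 1)
(73+12√37)^2 = 10657 + 1752√37
(73+12√37)^3 = 1555849 + 255780√37
(73+12√37)^4 = 227143297 + 37342128√37

73 12
10657 1752
1555849 255780
227143297 37342128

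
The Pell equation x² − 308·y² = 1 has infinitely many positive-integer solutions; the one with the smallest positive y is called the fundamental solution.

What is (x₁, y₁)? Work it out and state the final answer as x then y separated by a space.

351 20

√308 → a₀=17, period (1,1,4,1,1,34); ℓ=6 even so k=5
step 0: (17, 1)  from 17·(1,0) + (0,1)
step 1: (18, 1)  from 1·(17,1) + (1,0)
step 2: (35, 2)  from 1·(18,1) + (17,1)
…
step 4: (193, 11)  from 1·(158,9) + (35,2)
step 5: (351, 20)  from 1·(193,11) + (158,9)
fundamental: x₁=351, y₁=20  (since 123201 − 308·400 = 1)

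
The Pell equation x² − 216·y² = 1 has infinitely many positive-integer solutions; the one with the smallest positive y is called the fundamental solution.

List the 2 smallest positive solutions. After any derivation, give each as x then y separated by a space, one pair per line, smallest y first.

485 33
470449 32010

√216 → a₀=14, period (1,2,3,2,1,28); ℓ=6 even so k=5
step 0: (14, 1)  from 14·(1,0) + (0,1)
…
step 3: (147, 10)  from 3·(44,3) + (15,1)
step 4: (338, 23)  from 2·(147,10) + (44,3)
step 5: (485, 33)  from 1·(338,23) + (147,10)
fundamental: x₁=485, y₁=33  (since 235225 − 216·1089 = 1)
(x_2, y_2) = (485·485 + 216·33·33, 485·33 + 33·485) = (470449, 32010)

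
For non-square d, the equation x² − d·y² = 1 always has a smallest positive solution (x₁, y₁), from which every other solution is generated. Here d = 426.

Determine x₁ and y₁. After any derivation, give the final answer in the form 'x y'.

88751 4300

√426 → a₀=20, period (1,1,1,3,2,6,2,3,1,1,1,40); ℓ=12 even so k=11
step 0: (20, 1)  from 20·(1,0) + (0,1)
step 1: (21, 1)  from 1·(20,1) + (1,0)
step 2: (41, 2)  from 1·(21,1) + (20,1)
step 3: (62, 3)  from 1·(41,2) + (21,1)
step 4: (227, 11)  from 3·(62,3) + (41,2)
step 5: (516, 25)  from 2·(227,11) + (62,3)
step 6: (3323, 161)  from 6·(516,25) + (227,11)
step 7: (7162, 347)  from 2·(3323,161) + (516,25)
step 8: (24809, 1202)  from 3·(7162,347) + (3323,161)
…
step 10: (56780, 2751)  from 1·(31971,1549) + (24809,1202)
step 11: (88751, 4300)  from 1·(56780,2751) + (31971,1549)
fundamental: x₁=88751, y₁=4300  (since 7876740001 − 426·18490000 = 1)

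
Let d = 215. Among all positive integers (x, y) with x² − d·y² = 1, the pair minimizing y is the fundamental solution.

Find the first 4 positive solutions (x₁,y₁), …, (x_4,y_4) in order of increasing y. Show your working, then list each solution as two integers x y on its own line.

√215 = [14; 1,1,1,28, …], period ℓ=4 (even) → k=3
i=0: a=14 ⇒ p=14, q=1
…
i=2: a=1 ⇒ p=29, q=2
i=3: a=1 ⇒ p=44, q=3
fundamental: x₁=44, y₁=3  (since 1936 − 215·9 = 1)
k=2:  x_2 = 44·44+215·3·3 = 3871,  y_2 = 44·3+3·44 = 264
k=3:  x_3 = 44·3871+215·3·264 = 340604,  y_3 = 44·264+3·3871 = 23229
k=4:  x_4 = 44·340604+215·3·23229 = 29969281,  y_4 = 44·23229+3·340604 = 2043888

44 3
3871 264
340604 23229
29969281 2043888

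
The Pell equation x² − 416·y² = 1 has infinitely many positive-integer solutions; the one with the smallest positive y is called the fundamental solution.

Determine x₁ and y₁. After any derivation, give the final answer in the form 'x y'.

5201 255

d=416: √d = [20; 2,1,1,9,1,1,2,40] (ℓ=8, even), read p_7/q_7
i=0: a=20 ⇒ p=20, q=1
…
i=4: a=9 ⇒ p=979, q=48
…
i=6: a=1 ⇒ p=2060, q=101
i=7: a=2 ⇒ p=5201, q=255
(x₁, y₁) = (5201, 255);  5201² − 416·255² = 1 ✓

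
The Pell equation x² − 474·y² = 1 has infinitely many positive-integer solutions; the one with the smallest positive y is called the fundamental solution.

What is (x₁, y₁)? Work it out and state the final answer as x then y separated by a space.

193549 8890

√474 → a₀=21, period (1,3,2,1,1,…,3,1,42); ℓ=14 even so k=13
step 0: (21, 1)  from 21·(1,0) + (0,1)
step 1: (22, 1)  from 1·(21,1) + (1,0)
step 2: (87, 4)  from 3·(22,1) + (21,1)
…
step 4: (283, 13)  from 1·(196,9) + (87,4)
…
step 6: (762, 35)  from 1·(479,22) + (283,13)
step 7: (5051, 232)  from 6·(762,35) + (479,22)
step 8: (5813, 267)  from 1·(5051,232) + (762,35)
step 9: (10864, 499)  from 1·(5813,267) + (5051,232)
…
step 11: (44218, 2031)  from 2·(16677,766) + (10864,499)
step 12: (149331, 6859)  from 3·(44218,2031) + (16677,766)
step 13: (193549, 8890)  from 1·(149331,6859) + (44218,2031)
(x₁, y₁) = (193549, 8890);  193549² − 474·8890² = 1 ✓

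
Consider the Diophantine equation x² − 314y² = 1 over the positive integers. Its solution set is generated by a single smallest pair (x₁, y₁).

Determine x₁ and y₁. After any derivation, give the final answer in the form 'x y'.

392499 22150

√314 → a₀=17, period (1,2,1,1,2,1,34); ℓ=7 odd so k=13
a_0=17:  p_0=17·1+0=17,  q_0=17·0+1=1
a_1=1:  p_1=1·17+1=18,  q_1=1·1+0=1
a_2=2:  p_2=2·18+17=53,  q_2=2·1+1=3
a_3=1:  p_3=1·53+18=71,  q_3=1·3+1=4
a_4=1:  p_4=1·71+53=124,  q_4=1·4+3=7
a_5=2:  p_5=2·124+71=319,  q_5=2·7+4=18
…
a_7=34:  p_7=34·443+319=15381,  q_7=34·25+18=868
a_8=1:  p_8=1·15381+443=15824,  q_8=1·868+25=893
a_9=2:  p_9=2·15824+15381=47029,  q_9=2·893+868=2654
a_10=1:  p_10=1·47029+15824=62853,  q_10=1·2654+893=3547
a_11=1:  p_11=1·62853+47029=109882,  q_11=1·3547+2654=6201
a_12=2:  p_12=2·109882+62853=282617,  q_12=2·6201+3547=15949
a_13=1:  p_13=1·282617+109882=392499,  q_13=1·15949+6201=22150
(x₁, y₁) = (392499, 22150);  392499² − 314·22150² = 1 ✓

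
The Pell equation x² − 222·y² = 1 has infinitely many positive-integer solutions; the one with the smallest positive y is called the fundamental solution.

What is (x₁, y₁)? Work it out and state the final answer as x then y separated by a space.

d=222: √d = [14; 1,8,1,28] (ℓ=4, even), read p_3/q_3
a_0=14:  p_0=14·1+0=14,  q_0=14·0+1=1
…
a_2=8:  p_2=8·15+14=134,  q_2=8·1+1=9
a_3=1:  p_3=1·134+15=149,  q_3=1·9+1=10
fundamental: x₁=149, y₁=10  (since 22201 − 222·100 = 1)

149 10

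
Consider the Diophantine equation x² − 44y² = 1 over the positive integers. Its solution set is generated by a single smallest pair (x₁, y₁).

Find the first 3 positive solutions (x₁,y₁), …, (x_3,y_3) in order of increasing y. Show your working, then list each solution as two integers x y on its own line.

√44 → a₀=6, period (1,1,1,2,1,1,1,12); ℓ=8 even so k=7
i=0: a=6 ⇒ p=6, q=1
i=1: a=1 ⇒ p=7, q=1
i=2: a=1 ⇒ p=13, q=2
…
i=4: a=2 ⇒ p=53, q=8
i=5: a=1 ⇒ p=73, q=11
i=6: a=1 ⇒ p=126, q=19
i=7: a=1 ⇒ p=199, q=30
fundamental: x₁=199, y₁=30  (since 39601 − 44·900 = 1)
(x_2, y_2) = (199·199 + 44·30·30, 199·30 + 30·199) = (79201, 11940)
(x_3, y_3) = (199·79201 + 44·30·11940, 199·11940 + 30·79201) = (31521799, 4752090)

199 30
79201 11940
31521799 4752090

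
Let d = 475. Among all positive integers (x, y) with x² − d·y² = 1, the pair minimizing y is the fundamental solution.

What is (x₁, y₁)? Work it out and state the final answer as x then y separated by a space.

[21; 1,3,1,6,2,6,1,3,1,42] for √475; ℓ=10 ⇒ convergent index 9
k=0  a_k=21  p_k/q_k = 21/1
k=1  a_k=1  p_k/q_k = 22/1
k=2  a_k=3  p_k/q_k = 87/4
k=3  a_k=1  p_k/q_k = 109/5
k=4  a_k=6  p_k/q_k = 741/34
…
k=6  a_k=6  p_k/q_k = 10287/472
…
k=8  a_k=3  p_k/q_k = 45921/2107
k=9  a_k=1  p_k/q_k = 57799/2652
fundamental: x₁=57799, y₁=2652  (since 3340724401 − 475·7033104 = 1)

57799 2652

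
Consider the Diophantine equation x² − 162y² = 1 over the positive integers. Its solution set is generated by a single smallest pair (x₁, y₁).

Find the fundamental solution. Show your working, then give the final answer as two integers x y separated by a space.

19601 1540

√162 → a₀=12, period (1,2,1,2,12,2,1,2,1,24); ℓ=10 even so k=9
i=0: a=12 ⇒ p=12, q=1
i=1: a=1 ⇒ p=13, q=1
…
i=4: a=2 ⇒ p=140, q=11
…
i=8: a=2 ⇒ p=14268, q=1121
i=9: a=1 ⇒ p=19601, q=1540
fundamental: x₁=19601, y₁=1540  (since 384199201 − 162·2371600 = 1)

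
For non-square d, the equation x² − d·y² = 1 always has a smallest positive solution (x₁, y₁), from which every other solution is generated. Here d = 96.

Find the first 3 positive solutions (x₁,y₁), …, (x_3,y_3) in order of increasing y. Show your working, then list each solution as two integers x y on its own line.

49 5
4801 490
470449 48015

√96 → a₀=9, period (1,3,1,18); ℓ=4 even so k=3
i=0: a=9 ⇒ p=9, q=1
i=1: a=1 ⇒ p=10, q=1
i=2: a=3 ⇒ p=39, q=4
i=3: a=1 ⇒ p=49, q=5
(x₁, y₁) = (49, 5);  49² − 96·5² = 1 ✓
(49+5√96)^2 = 4801 + 490√96
(49+5√96)^3 = 470449 + 48015√96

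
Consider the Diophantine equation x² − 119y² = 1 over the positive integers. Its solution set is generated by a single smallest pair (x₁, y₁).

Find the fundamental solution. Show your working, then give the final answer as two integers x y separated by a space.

120 11

√119 = [10; 1,9,1,20, …], period ℓ=4 (even) → k=3
step 0: (10, 1)  from 10·(1,0) + (0,1)
…
step 2: (109, 10)  from 9·(11,1) + (10,1)
step 3: (120, 11)  from 1·(109,10) + (11,1)
→ (120, 11).  Check: 120²=14400, 119·11²=14399, difference 1.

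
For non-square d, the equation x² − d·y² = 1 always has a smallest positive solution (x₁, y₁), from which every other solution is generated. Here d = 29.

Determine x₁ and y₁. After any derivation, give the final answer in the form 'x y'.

9801 1820

√29 → a₀=5, period (2,1,1,2,10); ℓ=5 odd so k=9
k=0  a_k=5  p_k/q_k = 5/1
…
k=2  a_k=1  p_k/q_k = 16/3
…
k=4  a_k=2  p_k/q_k = 70/13
k=5  a_k=10  p_k/q_k = 727/135
k=6  a_k=2  p_k/q_k = 1524/283
…
k=8  a_k=1  p_k/q_k = 3775/701
k=9  a_k=2  p_k/q_k = 9801/1820
→ (9801, 1820).  Check: 9801²=96059601, 29·1820²=96059600, difference 1.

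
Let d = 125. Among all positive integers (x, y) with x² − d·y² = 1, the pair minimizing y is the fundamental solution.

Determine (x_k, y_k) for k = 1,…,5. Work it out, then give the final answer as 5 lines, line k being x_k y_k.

930249 83204
1730726404001 154800875592
3220013013190122249 288006719437081612
5990827771012465337616001 535835925499096664087184
11145923086309929722690704506249 996921667718930338621440576020

[11; 5,1,1,5,22] for √125; ℓ=5 ⇒ convergent index 9
k=0  a_k=11  p_k/q_k = 11/1
…
k=6  a_k=5  p_k/q_k = 76317/6826
k=7  a_k=1  p_k/q_k = 91444/8179
k=8  a_k=1  p_k/q_k = 167761/15005
k=9  a_k=5  p_k/q_k = 930249/83204
→ (930249, 83204).  Check: 930249²=865363202001, 125·83204²=865363202000, difference 1.
(930249+83204√125)^2 = 1730726404001 + 154800875592√125
(930249+83204√125)^3 = 3220013013190122249 + 288006719437081612√125
(930249+83204√125)^4 = 5990827771012465337616001 + 535835925499096664087184√125
(930249+83204√125)^5 = 11145923086309929722690704506249 + 996921667718930338621440576020√125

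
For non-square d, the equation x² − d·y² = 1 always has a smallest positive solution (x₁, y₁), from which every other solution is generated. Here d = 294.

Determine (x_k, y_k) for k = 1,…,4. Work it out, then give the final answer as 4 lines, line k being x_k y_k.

4801 280
46099201 2688560
442644523201 25815552840
4250272665676801 247880935681120

√294 → a₀=17, period (6,1,4,1,6,34); ℓ=6 even so k=5
k=0  a_k=17  p_k/q_k = 17/1
k=1  a_k=6  p_k/q_k = 103/6
…
k=4  a_k=1  p_k/q_k = 703/41
k=5  a_k=6  p_k/q_k = 4801/280
(x₁, y₁) = (4801, 280);  4801² − 294·280² = 1 ✓
k=2:  x_2 = 4801·4801+294·280·280 = 46099201,  y_2 = 4801·280+280·4801 = 2688560
k=3:  x_3 = 4801·46099201+294·280·2688560 = 442644523201,  y_3 = 4801·2688560+280·46099201 = 25815552840
k=4:  x_4 = 4801·442644523201+294·280·25815552840 = 4250272665676801,  y_4 = 4801·25815552840+280·442644523201 = 247880935681120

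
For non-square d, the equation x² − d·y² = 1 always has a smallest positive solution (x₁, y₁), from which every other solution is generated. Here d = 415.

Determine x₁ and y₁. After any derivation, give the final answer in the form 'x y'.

18412804 903849

√415 = [20; 2,1,2,4,6,…,1,2,40, …], period ℓ=16 (even) → k=15
i=0: a=20 ⇒ p=20, q=1
…
i=2: a=1 ⇒ p=61, q=3
i=3: a=2 ⇒ p=163, q=8
i=4: a=4 ⇒ p=713, q=35
i=5: a=6 ⇒ p=4441, q=218
i=6: a=1 ⇒ p=5154, q=253
…
i=8: a=3 ⇒ p=33939, q=1666
i=9: a=1 ⇒ p=43534, q=2137
i=10: a=1 ⇒ p=77473, q=3803
i=11: a=6 ⇒ p=508372, q=24955
i=12: a=4 ⇒ p=2110961, q=103623
i=13: a=2 ⇒ p=4730294, q=232201
i=14: a=1 ⇒ p=6841255, q=335824
i=15: a=2 ⇒ p=18412804, q=903849
→ (18412804, 903849).  Check: 18412804²=339031351142416, 415·903849²=339031351142415, difference 1.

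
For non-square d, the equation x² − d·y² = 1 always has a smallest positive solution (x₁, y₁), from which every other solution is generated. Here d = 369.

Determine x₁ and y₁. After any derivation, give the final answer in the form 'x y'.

8396801 437120

d=369: √d = [19; 4,1,3,2,7,4,7,2,3,1,4,38] (ℓ=12, even), read p_11/q_11
i=0: a=19 ⇒ p=19, q=1
…
i=2: a=1 ⇒ p=96, q=5
…
i=4: a=2 ⇒ p=826, q=43
…
i=9: a=3 ⇒ p=1364557, q=71036
i=10: a=1 ⇒ p=1758061, q=91521
i=11: a=4 ⇒ p=8396801, q=437120
fundamental: x₁=8396801, y₁=437120  (since 70506267033601 − 369·191073894400 = 1)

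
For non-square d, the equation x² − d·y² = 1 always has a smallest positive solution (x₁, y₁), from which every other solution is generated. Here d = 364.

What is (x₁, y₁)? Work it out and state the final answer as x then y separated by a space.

4954951 259710

d=364: √d = [19; 12,1,2,3,1,8,1,3,2,1,12,38] (ℓ=12, even), read p_11/q_11
i=0: a=19 ⇒ p=19, q=1
i=1: a=12 ⇒ p=229, q=12
i=2: a=1 ⇒ p=248, q=13
…
i=5: a=1 ⇒ p=3148, q=165
i=6: a=8 ⇒ p=27607, q=1447
i=7: a=1 ⇒ p=30755, q=1612
i=8: a=3 ⇒ p=119872, q=6283
i=9: a=2 ⇒ p=270499, q=14178
i=10: a=1 ⇒ p=390371, q=20461
i=11: a=12 ⇒ p=4954951, q=259710
→ (4954951, 259710).  Check: 4954951²=24551539412401, 364·259710²=24551539412400, difference 1.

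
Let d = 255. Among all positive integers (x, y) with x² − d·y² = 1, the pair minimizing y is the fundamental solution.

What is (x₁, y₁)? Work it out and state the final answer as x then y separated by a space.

√255 → a₀=15, period (1,30); ℓ=2 even so k=1
k=0  a_k=15  p_k/q_k = 15/1
k=1  a_k=1  p_k/q_k = 16/1
→ (16, 1).  Check: 16²=256, 255·1²=255, difference 1.

16 1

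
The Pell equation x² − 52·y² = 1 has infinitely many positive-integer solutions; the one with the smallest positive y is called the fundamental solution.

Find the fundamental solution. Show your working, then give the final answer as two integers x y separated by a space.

649 90

d=52: √d = [7; 4,1,2,1,4,14] (ℓ=6, even), read p_5/q_5
i=0: a=7 ⇒ p=7, q=1
…
i=4: a=1 ⇒ p=137, q=19
i=5: a=4 ⇒ p=649, q=90
fundamental: x₁=649, y₁=90  (since 421201 − 52·8100 = 1)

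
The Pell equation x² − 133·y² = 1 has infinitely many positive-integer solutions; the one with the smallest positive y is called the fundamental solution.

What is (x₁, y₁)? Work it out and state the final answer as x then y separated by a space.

[11; 1,1,7,5,1,…,1,1,22] for √133; ℓ=16 ⇒ convergent index 15
i=0: a=11 ⇒ p=11, q=1
…
i=3: a=7 ⇒ p=173, q=15
…
i=10: a=1 ⇒ p=18948, q=1643
i=11: a=1 ⇒ p=29927, q=2595
…
i=14: a=1 ⇒ p=1378591, q=119539
i=15: a=1 ⇒ p=2588599, q=224460
→ (2588599, 224460).  Check: 2588599²=6700844782801, 133·224460²=6700844782800, difference 1.

2588599 224460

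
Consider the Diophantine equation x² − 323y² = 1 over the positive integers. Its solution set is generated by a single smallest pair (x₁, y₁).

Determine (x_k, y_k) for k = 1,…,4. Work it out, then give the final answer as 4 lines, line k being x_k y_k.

√323 = [17; 1,34, …], period ℓ=2 (even) → k=1
step 0: (17, 1)  from 17·(1,0) + (0,1)
step 1: (18, 1)  from 1·(17,1) + (1,0)
fundamental: x₁=18, y₁=1  (since 324 − 323·1 = 1)
(x_2, y_2) = (18·18 + 323·1·1, 18·1 + 1·18) = (647, 36)
(x_3, y_3) = (18·647 + 323·1·36, 18·36 + 1·647) = (23274, 1295)
(x_4, y_4) = (18·23274 + 323·1·1295, 18·1295 + 1·23274) = (837217, 46584)

18 1
647 36
23274 1295
837217 46584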